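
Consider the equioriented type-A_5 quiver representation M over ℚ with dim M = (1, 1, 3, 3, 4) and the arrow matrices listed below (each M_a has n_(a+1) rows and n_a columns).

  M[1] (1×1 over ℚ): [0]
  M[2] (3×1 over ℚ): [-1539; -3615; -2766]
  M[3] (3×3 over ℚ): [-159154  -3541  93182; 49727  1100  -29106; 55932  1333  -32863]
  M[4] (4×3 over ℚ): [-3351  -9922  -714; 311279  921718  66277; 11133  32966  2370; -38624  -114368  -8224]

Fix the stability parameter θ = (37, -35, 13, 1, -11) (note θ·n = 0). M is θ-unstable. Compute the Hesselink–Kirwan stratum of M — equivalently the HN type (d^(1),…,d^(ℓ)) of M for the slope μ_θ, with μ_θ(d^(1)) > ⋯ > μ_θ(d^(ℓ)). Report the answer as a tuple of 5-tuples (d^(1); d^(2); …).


Barcode: M ≅ I[1,1], I[2,5], I[3,4], I[3,5], I[5,5]^2. HN layers by μ_θ (5 steps, strictly decreasing):
  μ^(1)=37; μ^(2)=7; μ^(3)=1; μ^(4)=-11; μ^(5)=-35

((1, 0, 0, 0, 0); (0, 0, 1, 1, 0); (0, 0, 2, 2, 2); (0, 0, 0, 0, 2); (0, 1, 0, 0, 0))


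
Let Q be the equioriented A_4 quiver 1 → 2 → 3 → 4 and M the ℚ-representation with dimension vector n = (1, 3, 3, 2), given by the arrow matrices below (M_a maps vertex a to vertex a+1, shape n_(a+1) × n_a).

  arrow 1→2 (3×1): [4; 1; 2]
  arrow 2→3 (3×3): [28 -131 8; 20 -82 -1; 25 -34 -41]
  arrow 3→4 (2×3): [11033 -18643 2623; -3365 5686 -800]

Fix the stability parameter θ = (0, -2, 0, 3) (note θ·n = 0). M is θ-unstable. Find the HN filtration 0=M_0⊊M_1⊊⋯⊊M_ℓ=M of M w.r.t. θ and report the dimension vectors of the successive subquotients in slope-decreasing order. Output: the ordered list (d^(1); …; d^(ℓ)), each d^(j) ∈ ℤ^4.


Barcode: M ≅ I[1,4], I[2,3], I[2,4]. HN layers by μ_θ (4 steps, strictly decreasing):
  μ^(1)=3; μ^(2)=0; μ^(3)=-1; μ^(4)=-2

((0, 0, 0, 2); (0, 0, 3, 0); (1, 1, 0, 0); (0, 2, 0, 0))


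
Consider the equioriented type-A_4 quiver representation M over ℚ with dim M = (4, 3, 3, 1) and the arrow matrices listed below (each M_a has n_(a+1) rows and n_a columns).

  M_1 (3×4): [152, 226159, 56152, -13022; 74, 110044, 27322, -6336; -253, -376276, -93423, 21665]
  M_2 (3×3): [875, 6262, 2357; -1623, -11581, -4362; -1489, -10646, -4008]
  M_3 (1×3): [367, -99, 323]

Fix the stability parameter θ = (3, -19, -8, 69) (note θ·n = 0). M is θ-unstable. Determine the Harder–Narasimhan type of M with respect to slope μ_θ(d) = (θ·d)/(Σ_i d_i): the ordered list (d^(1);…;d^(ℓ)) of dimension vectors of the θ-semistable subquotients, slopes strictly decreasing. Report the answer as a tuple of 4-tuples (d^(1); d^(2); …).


Via rank(M_{q-1}∘⋯∘M_p): M ≅ I[1,1], I[1,3]^2, I[1,4].
μ_θ-semistable layers: μ^(1)=69; μ^(2)=3; μ^(3)=-8

((0, 0, 0, 1); (1, 0, 0, 0); (3, 3, 3, 0))


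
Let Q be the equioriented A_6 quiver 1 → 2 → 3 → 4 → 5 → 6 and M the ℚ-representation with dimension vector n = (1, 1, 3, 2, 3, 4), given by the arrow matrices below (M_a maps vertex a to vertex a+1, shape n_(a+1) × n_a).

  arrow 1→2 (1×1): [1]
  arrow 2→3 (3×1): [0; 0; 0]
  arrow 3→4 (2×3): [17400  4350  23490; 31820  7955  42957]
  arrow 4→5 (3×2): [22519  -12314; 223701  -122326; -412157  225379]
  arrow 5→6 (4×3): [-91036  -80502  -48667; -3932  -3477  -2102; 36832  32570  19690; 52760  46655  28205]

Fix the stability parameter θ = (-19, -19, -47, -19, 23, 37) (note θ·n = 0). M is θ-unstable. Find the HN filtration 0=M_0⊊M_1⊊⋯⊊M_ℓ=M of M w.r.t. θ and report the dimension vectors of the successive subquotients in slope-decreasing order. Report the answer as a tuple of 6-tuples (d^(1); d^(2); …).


Interval decomposition of M: I[1,2], I[3,3]^2, I[3,6], I[4,6], I[5,5], I[6,6]^2.
HN type (ℓ=4): μ^(1)=37; μ^(2)=23; μ^(3)=-19; μ^(4)=-47

((0, 0, 0, 0, 0, 4); (0, 0, 0, 0, 3, 0); (1, 1, 0, 2, 0, 0); (0, 0, 3, 0, 0, 0))


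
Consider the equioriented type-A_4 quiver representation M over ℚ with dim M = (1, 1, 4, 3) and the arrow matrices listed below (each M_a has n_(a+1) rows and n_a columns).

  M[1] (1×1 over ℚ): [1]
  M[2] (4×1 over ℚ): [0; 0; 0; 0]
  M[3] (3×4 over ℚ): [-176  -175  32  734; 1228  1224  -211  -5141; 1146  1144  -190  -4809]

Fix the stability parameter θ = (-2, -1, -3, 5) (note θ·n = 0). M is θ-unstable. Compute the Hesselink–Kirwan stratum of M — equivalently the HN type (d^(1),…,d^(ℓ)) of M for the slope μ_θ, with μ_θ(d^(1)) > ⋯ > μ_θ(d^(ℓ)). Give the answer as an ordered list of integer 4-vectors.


Interval decomposition of M: I[1,2], I[3,3], I[3,4]^3.
HN type (ℓ=4): μ^(1)=5; μ^(2)=-1; μ^(3)=-2; μ^(4)=-3

((0, 0, 0, 3); (0, 1, 0, 0); (1, 0, 0, 0); (0, 0, 4, 0))


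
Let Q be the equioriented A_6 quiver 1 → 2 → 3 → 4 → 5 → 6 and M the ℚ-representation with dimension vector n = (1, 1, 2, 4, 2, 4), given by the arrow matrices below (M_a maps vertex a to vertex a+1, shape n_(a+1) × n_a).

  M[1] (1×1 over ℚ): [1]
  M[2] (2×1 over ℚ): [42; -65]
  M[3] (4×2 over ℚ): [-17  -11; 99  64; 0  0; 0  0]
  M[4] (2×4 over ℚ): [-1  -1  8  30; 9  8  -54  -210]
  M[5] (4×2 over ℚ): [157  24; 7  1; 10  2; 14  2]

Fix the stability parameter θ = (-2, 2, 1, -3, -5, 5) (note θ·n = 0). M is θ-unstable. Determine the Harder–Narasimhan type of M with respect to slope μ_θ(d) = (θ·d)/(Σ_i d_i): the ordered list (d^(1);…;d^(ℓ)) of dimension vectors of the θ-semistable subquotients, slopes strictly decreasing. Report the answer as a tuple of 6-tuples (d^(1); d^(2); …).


Barcode: M ≅ I[1,6], I[3,6], I[4,4]^2, I[6,6]^2. HN layers by μ_θ (5 steps, strictly decreasing):
  μ^(1)=5; μ^(2)=-5/4; μ^(3)=-2; μ^(4)=-7/3; μ^(5)=-3

((0, 0, 0, 0, 0, 4); (0, 1, 1, 1, 1, 0); (1, 0, 0, 0, 0, 0); (0, 0, 1, 1, 1, 0); (0, 0, 0, 2, 0, 0))


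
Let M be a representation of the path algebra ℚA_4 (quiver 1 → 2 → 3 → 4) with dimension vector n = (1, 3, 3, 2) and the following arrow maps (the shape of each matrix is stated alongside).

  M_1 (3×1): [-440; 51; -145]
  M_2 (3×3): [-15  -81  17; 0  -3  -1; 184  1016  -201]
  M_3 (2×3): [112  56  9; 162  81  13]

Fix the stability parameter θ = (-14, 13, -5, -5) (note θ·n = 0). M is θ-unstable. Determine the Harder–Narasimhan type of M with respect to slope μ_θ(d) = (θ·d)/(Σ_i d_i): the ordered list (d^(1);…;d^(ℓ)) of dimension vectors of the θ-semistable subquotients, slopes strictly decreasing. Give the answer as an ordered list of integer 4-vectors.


Barcode: M ≅ I[1,4], I[2,3], I[2,4]. HN layers by μ_θ (3 steps, strictly decreasing):
  μ^(1)=4; μ^(2)=1; μ^(3)=-14

((0, 1, 1, 0); (0, 2, 2, 2); (1, 0, 0, 0))


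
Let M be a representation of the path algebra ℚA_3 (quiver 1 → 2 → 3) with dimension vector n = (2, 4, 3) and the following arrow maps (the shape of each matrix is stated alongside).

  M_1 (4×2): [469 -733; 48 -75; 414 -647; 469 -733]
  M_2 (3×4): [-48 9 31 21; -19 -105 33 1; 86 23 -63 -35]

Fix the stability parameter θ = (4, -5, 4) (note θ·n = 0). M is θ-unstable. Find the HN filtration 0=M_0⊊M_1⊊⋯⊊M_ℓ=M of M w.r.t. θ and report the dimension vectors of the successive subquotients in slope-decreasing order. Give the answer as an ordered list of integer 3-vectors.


Interval decomposition of M: I[1,3]^2, I[2,2], I[2,3].
HN type (ℓ=3): μ^(1)=4; μ^(2)=-1/2; μ^(3)=-5

((0, 0, 3); (2, 2, 0); (0, 2, 0))


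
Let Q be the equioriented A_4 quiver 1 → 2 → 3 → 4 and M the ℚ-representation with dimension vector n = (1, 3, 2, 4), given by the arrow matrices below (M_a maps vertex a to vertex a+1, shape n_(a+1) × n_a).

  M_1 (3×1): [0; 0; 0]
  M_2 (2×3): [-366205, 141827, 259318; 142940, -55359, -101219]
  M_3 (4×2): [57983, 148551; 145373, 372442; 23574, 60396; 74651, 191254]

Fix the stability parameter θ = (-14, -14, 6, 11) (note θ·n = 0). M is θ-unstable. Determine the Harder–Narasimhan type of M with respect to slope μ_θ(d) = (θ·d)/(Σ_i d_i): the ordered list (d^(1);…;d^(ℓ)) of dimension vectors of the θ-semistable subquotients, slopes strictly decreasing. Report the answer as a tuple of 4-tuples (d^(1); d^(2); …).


Barcode: M ≅ I[1,1], I[2,2], I[2,4]^2, I[4,4]^2. HN layers by μ_θ (3 steps, strictly decreasing):
  μ^(1)=11; μ^(2)=6; μ^(3)=-14

((0, 0, 0, 4); (0, 0, 2, 0); (1, 3, 0, 0))


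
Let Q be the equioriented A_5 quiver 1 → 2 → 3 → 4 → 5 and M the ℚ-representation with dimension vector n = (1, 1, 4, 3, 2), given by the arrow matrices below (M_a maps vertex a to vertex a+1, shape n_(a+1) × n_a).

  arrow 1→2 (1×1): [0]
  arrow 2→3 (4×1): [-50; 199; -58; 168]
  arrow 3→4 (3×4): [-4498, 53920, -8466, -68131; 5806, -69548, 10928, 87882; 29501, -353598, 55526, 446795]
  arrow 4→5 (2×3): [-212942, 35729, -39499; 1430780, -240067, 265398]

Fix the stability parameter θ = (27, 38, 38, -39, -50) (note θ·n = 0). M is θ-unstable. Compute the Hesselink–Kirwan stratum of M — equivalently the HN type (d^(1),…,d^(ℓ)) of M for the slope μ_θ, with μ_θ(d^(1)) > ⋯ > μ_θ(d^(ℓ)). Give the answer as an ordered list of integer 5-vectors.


Barcode: M ≅ I[1,1], I[2,3], I[3,4], I[3,5]^2. HN layers by μ_θ (4 steps, strictly decreasing):
  μ^(1)=38; μ^(2)=27; μ^(3)=-1/2; μ^(4)=-17

((0, 1, 1, 0, 0); (1, 0, 0, 0, 0); (0, 0, 1, 1, 0); (0, 0, 2, 2, 2))


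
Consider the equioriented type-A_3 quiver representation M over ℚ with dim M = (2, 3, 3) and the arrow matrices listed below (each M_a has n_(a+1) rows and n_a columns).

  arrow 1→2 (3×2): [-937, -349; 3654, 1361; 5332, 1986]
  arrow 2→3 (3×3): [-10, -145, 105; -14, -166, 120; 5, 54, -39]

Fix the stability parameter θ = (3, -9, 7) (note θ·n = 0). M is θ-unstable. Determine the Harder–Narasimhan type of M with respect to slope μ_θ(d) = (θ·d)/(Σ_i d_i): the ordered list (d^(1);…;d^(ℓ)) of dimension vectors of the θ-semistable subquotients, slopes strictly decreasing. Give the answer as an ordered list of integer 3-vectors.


Via rank(M_{q-1}∘⋯∘M_p): M ≅ I[1,3]^2, I[2,2], I[3,3].
μ_θ-semistable layers: μ^(1)=7; μ^(2)=-3; μ^(3)=-9

((0, 0, 3); (2, 2, 0); (0, 1, 0))


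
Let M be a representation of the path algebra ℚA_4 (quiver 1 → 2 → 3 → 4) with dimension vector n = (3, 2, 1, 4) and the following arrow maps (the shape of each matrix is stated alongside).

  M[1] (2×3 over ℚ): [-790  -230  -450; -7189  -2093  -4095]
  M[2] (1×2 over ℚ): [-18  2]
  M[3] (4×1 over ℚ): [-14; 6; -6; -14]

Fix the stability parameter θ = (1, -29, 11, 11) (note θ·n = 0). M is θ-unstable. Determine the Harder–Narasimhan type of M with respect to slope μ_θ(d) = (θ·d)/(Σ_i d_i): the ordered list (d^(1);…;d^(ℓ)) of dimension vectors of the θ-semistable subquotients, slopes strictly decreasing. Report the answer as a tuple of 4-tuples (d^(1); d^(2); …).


Via rank(M_{q-1}∘⋯∘M_p): M ≅ I[1,1]^2, I[1,4], I[2,2], I[4,4]^3.
μ_θ-semistable layers: μ^(1)=11; μ^(2)=1; μ^(3)=-14; μ^(4)=-29

((0, 0, 1, 4); (2, 0, 0, 0); (1, 1, 0, 0); (0, 1, 0, 0))


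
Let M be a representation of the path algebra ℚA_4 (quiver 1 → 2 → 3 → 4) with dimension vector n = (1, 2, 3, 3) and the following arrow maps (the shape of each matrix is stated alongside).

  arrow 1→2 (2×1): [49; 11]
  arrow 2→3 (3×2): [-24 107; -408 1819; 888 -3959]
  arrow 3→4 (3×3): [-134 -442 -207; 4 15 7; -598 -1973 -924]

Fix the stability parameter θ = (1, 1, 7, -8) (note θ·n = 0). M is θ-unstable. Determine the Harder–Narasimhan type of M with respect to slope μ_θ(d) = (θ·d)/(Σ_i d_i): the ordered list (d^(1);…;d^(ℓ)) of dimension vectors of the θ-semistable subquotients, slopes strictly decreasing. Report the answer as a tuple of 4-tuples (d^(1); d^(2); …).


Barcode: M ≅ I[1,4], I[2,2], I[3,3], I[3,4], I[4,4]. HN layers by μ_θ (5 steps, strictly decreasing):
  μ^(1)=7; μ^(2)=1; μ^(3)=1/4; μ^(4)=-1/2; μ^(5)=-8

((0, 0, 1, 0); (0, 1, 0, 0); (1, 1, 1, 1); (0, 0, 1, 1); (0, 0, 0, 1))


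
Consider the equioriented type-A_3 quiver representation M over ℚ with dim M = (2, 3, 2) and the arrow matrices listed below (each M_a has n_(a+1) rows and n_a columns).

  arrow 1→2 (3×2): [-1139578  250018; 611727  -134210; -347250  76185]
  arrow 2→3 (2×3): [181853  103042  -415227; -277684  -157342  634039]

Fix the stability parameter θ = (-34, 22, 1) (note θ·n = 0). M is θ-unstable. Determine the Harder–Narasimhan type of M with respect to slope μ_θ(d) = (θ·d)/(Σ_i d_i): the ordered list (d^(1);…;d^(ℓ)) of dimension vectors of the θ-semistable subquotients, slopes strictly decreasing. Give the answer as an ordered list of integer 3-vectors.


Interval decomposition of M: I[1,3]^2, I[2,2].
HN type (ℓ=3): μ^(1)=22; μ^(2)=23/2; μ^(3)=-34

((0, 1, 0); (0, 2, 2); (2, 0, 0))


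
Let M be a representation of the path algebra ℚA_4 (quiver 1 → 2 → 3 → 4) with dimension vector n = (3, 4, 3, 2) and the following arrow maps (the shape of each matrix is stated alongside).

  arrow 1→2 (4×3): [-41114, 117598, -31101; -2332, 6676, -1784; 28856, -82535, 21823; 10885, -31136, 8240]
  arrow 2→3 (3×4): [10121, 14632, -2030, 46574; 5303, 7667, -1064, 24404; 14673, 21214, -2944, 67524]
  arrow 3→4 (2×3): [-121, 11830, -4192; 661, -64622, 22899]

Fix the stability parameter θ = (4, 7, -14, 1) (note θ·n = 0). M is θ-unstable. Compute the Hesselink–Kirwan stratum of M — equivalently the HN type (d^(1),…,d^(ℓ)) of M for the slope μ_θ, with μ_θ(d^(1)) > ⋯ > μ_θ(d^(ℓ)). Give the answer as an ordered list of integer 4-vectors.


Via rank(M_{q-1}∘⋯∘M_p): M ≅ I[1,2], I[1,4]^2, I[2,3].
μ_θ-semistable layers: μ^(1)=7; μ^(2)=4; μ^(3)=1; μ^(4)=-1; μ^(5)=-7/2

((0, 1, 0, 0); (1, 0, 0, 0); (0, 0, 0, 2); (2, 2, 2, 0); (0, 1, 1, 0))


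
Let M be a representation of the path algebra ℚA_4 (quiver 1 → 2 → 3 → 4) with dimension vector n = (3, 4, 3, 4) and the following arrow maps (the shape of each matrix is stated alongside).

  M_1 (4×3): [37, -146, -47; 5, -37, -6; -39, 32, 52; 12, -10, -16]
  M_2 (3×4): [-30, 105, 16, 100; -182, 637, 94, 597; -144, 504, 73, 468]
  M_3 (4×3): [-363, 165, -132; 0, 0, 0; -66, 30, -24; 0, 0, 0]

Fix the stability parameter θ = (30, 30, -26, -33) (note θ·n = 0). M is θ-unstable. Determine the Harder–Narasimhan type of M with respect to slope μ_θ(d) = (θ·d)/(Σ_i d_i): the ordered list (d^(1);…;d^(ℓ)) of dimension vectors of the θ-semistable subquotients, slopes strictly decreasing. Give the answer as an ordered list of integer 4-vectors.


Barcode: M ≅ I[1,2], I[1,3]^2, I[2,4], I[4,4]^3. HN layers by μ_θ (4 steps, strictly decreasing):
  μ^(1)=30; μ^(2)=34/3; μ^(3)=-29/3; μ^(4)=-33

((1, 1, 0, 0); (2, 2, 2, 0); (0, 1, 1, 1); (0, 0, 0, 3))


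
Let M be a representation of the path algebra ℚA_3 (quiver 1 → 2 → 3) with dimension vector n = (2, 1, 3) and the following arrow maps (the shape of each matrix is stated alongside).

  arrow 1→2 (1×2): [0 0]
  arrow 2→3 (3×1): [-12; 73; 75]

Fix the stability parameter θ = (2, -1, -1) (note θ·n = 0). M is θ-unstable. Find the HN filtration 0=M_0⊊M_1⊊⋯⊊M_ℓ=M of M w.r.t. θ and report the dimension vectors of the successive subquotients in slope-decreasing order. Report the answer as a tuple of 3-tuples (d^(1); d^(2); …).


Interval decomposition of M: I[1,1]^2, I[2,3], I[3,3]^2.
HN type (ℓ=2): μ^(1)=2; μ^(2)=-1

((2, 0, 0); (0, 1, 3))


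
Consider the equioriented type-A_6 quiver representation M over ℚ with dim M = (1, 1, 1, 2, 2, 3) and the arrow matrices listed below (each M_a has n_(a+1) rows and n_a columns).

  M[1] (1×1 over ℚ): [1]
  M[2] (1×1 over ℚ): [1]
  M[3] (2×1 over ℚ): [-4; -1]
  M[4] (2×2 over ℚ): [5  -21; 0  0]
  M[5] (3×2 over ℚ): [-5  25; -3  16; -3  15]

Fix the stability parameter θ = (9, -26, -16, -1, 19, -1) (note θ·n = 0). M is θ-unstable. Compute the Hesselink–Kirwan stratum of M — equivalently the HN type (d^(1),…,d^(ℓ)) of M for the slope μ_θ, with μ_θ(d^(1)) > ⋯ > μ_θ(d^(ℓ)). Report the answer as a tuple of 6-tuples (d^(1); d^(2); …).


Via rank(M_{q-1}∘⋯∘M_p): M ≅ I[1,6], I[4,4], I[5,6], I[6,6].
μ_θ-semistable layers: μ^(1)=9; μ^(2)=-1; μ^(3)=-11

((0, 0, 0, 0, 2, 2); (0, 0, 0, 2, 0, 1); (1, 1, 1, 0, 0, 0))


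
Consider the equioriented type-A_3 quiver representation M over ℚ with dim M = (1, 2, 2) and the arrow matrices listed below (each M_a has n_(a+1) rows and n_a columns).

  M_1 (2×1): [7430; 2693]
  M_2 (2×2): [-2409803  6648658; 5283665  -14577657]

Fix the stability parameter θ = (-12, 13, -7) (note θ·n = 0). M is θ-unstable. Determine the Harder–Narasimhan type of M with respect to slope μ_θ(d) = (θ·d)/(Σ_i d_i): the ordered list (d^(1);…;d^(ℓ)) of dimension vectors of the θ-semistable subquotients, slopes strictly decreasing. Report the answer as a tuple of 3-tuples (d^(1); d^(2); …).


Via rank(M_{q-1}∘⋯∘M_p): M ≅ I[1,3], I[2,3].
μ_θ-semistable layers: μ^(1)=3; μ^(2)=-12

((0, 2, 2); (1, 0, 0))


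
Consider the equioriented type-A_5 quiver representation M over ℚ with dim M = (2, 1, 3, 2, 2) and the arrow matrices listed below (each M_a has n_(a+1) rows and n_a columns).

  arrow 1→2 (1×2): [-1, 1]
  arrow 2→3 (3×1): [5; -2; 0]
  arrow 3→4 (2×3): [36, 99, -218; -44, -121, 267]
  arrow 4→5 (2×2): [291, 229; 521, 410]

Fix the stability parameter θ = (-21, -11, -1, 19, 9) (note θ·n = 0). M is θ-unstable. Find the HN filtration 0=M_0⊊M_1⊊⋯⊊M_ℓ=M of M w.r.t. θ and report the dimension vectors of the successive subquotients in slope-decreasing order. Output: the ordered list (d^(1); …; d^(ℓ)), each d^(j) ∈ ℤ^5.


Barcode: M ≅ I[1,1], I[1,5], I[3,3], I[3,5]. HN layers by μ_θ (4 steps, strictly decreasing):
  μ^(1)=14; μ^(2)=-1; μ^(3)=-11; μ^(4)=-21

((0, 0, 0, 2, 2); (0, 0, 3, 0, 0); (0, 1, 0, 0, 0); (2, 0, 0, 0, 0))


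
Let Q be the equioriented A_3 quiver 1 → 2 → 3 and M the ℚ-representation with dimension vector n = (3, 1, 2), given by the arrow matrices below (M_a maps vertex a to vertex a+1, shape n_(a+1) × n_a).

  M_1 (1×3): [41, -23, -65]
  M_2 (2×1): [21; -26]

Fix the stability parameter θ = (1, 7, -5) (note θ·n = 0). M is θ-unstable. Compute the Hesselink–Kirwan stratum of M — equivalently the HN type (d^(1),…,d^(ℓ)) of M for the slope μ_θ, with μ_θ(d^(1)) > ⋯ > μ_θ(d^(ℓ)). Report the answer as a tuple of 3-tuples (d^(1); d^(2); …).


Interval decomposition of M: I[1,1]^2, I[1,3], I[3,3].
HN type (ℓ=2): μ^(1)=1; μ^(2)=-5

((3, 1, 1); (0, 0, 1))


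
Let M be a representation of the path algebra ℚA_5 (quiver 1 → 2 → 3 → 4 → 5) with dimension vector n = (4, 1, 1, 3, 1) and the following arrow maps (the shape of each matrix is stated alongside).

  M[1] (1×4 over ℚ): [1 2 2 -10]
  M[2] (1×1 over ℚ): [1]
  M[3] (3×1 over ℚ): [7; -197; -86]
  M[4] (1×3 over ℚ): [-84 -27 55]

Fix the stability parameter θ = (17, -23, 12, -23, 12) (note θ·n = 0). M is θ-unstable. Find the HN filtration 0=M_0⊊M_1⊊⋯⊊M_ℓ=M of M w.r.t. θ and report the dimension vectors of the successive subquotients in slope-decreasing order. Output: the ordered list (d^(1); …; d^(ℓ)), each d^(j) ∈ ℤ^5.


Barcode: M ≅ I[1,1]^3, I[1,5], I[4,4]^2. HN layers by μ_θ (4 steps, strictly decreasing):
  μ^(1)=17; μ^(2)=12; μ^(3)=-17/4; μ^(4)=-23

((3, 0, 0, 0, 0); (0, 0, 0, 0, 1); (1, 1, 1, 1, 0); (0, 0, 0, 2, 0))


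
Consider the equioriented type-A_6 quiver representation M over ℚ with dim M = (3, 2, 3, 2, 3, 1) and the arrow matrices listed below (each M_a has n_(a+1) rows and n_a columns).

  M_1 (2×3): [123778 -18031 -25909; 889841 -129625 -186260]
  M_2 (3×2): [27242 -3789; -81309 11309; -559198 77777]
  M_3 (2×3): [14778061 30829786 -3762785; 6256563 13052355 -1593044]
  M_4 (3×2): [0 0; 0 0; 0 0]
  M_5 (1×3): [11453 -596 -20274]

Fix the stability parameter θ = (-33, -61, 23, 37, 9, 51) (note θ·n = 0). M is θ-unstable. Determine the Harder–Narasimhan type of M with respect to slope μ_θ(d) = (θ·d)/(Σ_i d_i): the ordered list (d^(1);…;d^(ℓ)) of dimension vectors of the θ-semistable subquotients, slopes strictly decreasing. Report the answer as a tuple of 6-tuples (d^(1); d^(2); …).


Via rank(M_{q-1}∘⋯∘M_p): M ≅ I[1,1], I[1,3], I[1,4], I[3,4], I[5,5]^2, I[5,6].
μ_θ-semistable layers: μ^(1)=51; μ^(2)=37; μ^(3)=23; μ^(4)=9; μ^(5)=-33; μ^(6)=-47

((0, 0, 0, 0, 0, 1); (0, 0, 0, 2, 0, 0); (0, 0, 3, 0, 0, 0); (0, 0, 0, 0, 3, 0); (1, 0, 0, 0, 0, 0); (2, 2, 0, 0, 0, 0))


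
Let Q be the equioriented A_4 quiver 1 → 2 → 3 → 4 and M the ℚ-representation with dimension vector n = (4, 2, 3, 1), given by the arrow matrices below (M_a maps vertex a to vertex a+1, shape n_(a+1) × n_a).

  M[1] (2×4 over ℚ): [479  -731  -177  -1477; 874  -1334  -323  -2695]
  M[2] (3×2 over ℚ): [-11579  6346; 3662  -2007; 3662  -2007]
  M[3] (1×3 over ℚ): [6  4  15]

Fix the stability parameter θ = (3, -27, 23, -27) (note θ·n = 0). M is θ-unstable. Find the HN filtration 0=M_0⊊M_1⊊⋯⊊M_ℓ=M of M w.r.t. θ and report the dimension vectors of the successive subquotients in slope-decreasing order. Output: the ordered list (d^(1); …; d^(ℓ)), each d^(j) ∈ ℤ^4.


Via rank(M_{q-1}∘⋯∘M_p): M ≅ I[1,1]^2, I[1,3], I[1,4], I[3,3].
μ_θ-semistable layers: μ^(1)=23; μ^(2)=3; μ^(3)=-2; μ^(4)=-12

((0, 0, 2, 0); (2, 0, 0, 0); (0, 0, 1, 1); (2, 2, 0, 0))


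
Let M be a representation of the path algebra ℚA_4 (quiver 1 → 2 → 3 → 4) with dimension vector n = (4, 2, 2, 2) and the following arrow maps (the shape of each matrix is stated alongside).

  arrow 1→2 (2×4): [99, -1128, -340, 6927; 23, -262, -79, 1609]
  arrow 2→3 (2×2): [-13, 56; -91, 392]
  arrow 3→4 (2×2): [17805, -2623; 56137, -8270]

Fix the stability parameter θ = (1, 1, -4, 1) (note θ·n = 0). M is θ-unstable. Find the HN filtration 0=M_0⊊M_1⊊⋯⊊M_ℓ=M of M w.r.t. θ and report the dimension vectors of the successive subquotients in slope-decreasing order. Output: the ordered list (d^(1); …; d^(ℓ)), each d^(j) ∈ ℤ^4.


Via rank(M_{q-1}∘⋯∘M_p): M ≅ I[1,1]^2, I[1,2], I[1,4], I[3,4].
μ_θ-semistable layers: μ^(1)=1; μ^(2)=-2/3; μ^(3)=-4

((3, 1, 0, 2); (1, 1, 1, 0); (0, 0, 1, 0))


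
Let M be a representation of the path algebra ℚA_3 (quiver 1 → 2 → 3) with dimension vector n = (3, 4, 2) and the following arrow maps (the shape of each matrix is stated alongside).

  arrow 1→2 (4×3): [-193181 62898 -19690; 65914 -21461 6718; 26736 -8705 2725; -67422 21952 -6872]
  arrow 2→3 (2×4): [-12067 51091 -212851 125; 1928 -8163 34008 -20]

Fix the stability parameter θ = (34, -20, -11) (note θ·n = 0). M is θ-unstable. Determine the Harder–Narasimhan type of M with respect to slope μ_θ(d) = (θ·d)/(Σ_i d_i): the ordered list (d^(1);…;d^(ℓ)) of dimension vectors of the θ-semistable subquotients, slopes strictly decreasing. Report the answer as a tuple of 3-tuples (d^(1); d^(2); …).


Barcode: M ≅ I[1,2], I[1,3]^2, I[2,2]. HN layers by μ_θ (3 steps, strictly decreasing):
  μ^(1)=7; μ^(2)=1; μ^(3)=-20

((1, 1, 0); (2, 2, 2); (0, 1, 0))


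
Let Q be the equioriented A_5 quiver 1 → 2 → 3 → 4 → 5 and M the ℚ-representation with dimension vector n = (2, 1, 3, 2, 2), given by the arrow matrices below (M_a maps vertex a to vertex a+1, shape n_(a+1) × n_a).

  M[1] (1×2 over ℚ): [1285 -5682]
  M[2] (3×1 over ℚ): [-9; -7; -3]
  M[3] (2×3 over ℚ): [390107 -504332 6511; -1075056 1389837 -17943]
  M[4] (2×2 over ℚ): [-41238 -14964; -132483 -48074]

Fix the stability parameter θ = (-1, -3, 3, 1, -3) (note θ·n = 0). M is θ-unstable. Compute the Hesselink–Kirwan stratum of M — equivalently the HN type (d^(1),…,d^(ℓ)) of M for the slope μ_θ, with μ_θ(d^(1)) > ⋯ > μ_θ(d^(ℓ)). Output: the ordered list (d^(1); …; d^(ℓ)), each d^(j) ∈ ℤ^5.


Interval decomposition of M: I[1,1], I[1,4], I[3,3], I[3,5], I[5,5].
HN type (ℓ=6): μ^(1)=3; μ^(2)=2; μ^(3)=1/3; μ^(4)=-1; μ^(5)=-2; μ^(6)=-3

((0, 0, 1, 0, 0); (0, 0, 1, 1, 0); (0, 0, 1, 1, 1); (1, 0, 0, 0, 0); (1, 1, 0, 0, 0); (0, 0, 0, 0, 1))


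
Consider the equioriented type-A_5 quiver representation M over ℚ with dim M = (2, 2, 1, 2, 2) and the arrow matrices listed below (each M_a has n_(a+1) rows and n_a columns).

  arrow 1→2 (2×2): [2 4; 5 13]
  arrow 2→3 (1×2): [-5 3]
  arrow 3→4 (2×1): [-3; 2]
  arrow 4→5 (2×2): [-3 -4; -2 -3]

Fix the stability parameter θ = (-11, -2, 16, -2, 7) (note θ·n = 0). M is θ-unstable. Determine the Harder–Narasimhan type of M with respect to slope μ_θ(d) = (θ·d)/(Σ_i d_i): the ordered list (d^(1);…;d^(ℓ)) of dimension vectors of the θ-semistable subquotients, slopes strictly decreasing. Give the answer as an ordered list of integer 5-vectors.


Barcode: M ≅ I[1,2], I[1,5], I[4,5]. HN layers by μ_θ (3 steps, strictly decreasing):
  μ^(1)=7; μ^(2)=-2; μ^(3)=-11

((0, 0, 1, 1, 2); (0, 2, 0, 1, 0); (2, 0, 0, 0, 0))


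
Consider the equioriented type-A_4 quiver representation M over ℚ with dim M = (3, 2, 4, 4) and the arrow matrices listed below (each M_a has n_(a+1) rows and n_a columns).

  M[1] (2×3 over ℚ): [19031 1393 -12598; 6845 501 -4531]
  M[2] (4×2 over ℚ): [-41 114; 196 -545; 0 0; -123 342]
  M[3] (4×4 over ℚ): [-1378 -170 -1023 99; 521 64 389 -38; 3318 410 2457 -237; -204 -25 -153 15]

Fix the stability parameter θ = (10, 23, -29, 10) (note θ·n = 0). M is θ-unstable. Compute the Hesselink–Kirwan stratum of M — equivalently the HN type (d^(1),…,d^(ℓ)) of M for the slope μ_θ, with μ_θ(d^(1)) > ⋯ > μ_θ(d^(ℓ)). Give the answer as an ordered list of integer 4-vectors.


Barcode: M ≅ I[1,1], I[1,4]^2, I[3,3], I[3,4], I[4,4]. HN layers by μ_θ (3 steps, strictly decreasing):
  μ^(1)=10; μ^(2)=4/3; μ^(3)=-29

((1, 0, 0, 4); (2, 2, 2, 0); (0, 0, 2, 0))


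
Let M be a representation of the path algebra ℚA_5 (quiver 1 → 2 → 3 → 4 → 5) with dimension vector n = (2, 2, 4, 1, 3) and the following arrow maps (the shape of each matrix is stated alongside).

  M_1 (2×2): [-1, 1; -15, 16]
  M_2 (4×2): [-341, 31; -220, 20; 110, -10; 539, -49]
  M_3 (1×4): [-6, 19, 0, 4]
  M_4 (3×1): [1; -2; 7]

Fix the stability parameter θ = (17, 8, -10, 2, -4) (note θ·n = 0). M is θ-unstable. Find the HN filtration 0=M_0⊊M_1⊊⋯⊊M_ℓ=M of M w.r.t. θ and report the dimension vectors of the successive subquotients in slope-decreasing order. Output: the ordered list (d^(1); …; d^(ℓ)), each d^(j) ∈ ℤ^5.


Via rank(M_{q-1}∘⋯∘M_p): M ≅ I[1,2], I[1,5], I[3,3]^3, I[5,5]^2.
μ_θ-semistable layers: μ^(1)=25/2; μ^(2)=13/5; μ^(3)=-4; μ^(4)=-10

((1, 1, 0, 0, 0); (1, 1, 1, 1, 1); (0, 0, 0, 0, 2); (0, 0, 3, 0, 0))


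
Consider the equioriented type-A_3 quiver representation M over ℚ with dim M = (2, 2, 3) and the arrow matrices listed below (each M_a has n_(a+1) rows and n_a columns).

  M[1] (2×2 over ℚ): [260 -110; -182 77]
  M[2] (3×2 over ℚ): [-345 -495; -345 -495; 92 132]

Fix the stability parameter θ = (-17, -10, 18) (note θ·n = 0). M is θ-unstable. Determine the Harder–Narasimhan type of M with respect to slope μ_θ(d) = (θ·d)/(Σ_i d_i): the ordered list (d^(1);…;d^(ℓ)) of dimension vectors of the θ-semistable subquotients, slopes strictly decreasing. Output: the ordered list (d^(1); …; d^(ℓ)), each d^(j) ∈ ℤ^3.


Interval decomposition of M: I[1,1], I[1,3], I[2,2], I[3,3]^2.
HN type (ℓ=3): μ^(1)=18; μ^(2)=-10; μ^(3)=-17

((0, 0, 3); (0, 2, 0); (2, 0, 0))


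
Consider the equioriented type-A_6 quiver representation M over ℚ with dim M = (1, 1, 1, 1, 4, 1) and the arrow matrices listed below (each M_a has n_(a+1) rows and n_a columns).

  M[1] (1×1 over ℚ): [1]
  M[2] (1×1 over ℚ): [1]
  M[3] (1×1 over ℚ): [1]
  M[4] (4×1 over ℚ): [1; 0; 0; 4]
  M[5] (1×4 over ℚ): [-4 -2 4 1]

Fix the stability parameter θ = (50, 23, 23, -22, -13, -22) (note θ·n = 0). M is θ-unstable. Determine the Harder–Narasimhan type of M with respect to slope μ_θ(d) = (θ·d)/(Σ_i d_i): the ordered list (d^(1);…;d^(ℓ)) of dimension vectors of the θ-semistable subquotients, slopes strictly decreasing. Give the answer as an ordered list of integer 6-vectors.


Barcode: M ≅ I[1,5], I[5,5]^2, I[5,6]. HN layers by μ_θ (3 steps, strictly decreasing):
  μ^(1)=61/5; μ^(2)=-13; μ^(3)=-35/2

((1, 1, 1, 1, 1, 0); (0, 0, 0, 0, 2, 0); (0, 0, 0, 0, 1, 1))


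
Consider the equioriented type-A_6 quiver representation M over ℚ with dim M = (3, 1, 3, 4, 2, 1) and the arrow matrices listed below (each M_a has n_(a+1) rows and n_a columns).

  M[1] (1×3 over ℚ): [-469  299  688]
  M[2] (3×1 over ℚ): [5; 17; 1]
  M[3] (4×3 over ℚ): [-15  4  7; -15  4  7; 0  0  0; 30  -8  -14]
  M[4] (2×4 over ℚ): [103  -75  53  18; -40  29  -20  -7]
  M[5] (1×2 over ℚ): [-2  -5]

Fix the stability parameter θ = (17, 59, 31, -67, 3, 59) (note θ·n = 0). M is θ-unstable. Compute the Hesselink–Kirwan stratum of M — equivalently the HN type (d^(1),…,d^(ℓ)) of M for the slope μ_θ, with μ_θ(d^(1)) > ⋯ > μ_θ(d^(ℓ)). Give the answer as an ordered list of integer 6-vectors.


Barcode: M ≅ I[1,1]^2, I[1,3], I[3,3], I[3,6], I[4,4]^2, I[4,5]. HN layers by μ_θ (7 steps, strictly decreasing):
  μ^(1)=59; μ^(2)=45; μ^(3)=31; μ^(4)=17; μ^(5)=3; μ^(6)=-18; μ^(7)=-67

((0, 0, 0, 0, 0, 1); (0, 1, 1, 0, 0, 0); (0, 0, 1, 0, 0, 0); (3, 0, 0, 0, 0, 0); (0, 0, 0, 0, 2, 0); (0, 0, 1, 1, 0, 0); (0, 0, 0, 3, 0, 0))


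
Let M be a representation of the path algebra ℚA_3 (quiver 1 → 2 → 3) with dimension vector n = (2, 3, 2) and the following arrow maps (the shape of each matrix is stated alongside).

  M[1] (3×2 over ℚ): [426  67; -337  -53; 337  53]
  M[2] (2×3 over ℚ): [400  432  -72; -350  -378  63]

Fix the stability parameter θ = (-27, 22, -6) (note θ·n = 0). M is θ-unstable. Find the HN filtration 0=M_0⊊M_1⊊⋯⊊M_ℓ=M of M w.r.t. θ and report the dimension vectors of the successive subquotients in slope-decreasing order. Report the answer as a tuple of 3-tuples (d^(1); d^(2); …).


Barcode: M ≅ I[1,2], I[1,3], I[2,2], I[3,3]. HN layers by μ_θ (4 steps, strictly decreasing):
  μ^(1)=22; μ^(2)=8; μ^(3)=-6; μ^(4)=-27

((0, 2, 0); (0, 1, 1); (0, 0, 1); (2, 0, 0))


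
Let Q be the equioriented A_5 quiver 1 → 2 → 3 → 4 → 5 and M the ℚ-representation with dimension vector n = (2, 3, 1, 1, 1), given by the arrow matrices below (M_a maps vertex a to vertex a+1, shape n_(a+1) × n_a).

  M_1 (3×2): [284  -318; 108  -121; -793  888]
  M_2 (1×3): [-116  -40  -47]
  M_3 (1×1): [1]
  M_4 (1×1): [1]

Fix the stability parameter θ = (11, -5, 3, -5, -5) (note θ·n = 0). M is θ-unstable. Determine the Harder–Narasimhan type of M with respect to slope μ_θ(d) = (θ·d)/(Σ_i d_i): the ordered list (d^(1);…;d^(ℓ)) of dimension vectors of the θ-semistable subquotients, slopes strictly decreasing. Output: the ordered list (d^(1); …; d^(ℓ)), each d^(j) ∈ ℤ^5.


Via rank(M_{q-1}∘⋯∘M_p): M ≅ I[1,2], I[1,5], I[2,2].
μ_θ-semistable layers: μ^(1)=3; μ^(2)=-1/5; μ^(3)=-5

((1, 1, 0, 0, 0); (1, 1, 1, 1, 1); (0, 1, 0, 0, 0))


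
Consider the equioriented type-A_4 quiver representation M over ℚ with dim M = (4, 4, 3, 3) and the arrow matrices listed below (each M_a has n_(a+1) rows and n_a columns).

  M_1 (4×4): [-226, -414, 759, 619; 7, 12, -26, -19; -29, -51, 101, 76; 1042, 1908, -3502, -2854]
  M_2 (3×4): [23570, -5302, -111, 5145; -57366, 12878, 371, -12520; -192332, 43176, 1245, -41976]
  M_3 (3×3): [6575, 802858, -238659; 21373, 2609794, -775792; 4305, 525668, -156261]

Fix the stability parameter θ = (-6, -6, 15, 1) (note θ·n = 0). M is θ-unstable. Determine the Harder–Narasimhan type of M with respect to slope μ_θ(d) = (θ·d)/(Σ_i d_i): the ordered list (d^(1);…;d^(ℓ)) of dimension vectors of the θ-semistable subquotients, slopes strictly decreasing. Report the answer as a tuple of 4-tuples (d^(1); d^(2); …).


Via rank(M_{q-1}∘⋯∘M_p): M ≅ I[1,2], I[1,4]^3.
μ_θ-semistable layers: μ^(1)=8; μ^(2)=-6

((0, 0, 3, 3); (4, 4, 0, 0))


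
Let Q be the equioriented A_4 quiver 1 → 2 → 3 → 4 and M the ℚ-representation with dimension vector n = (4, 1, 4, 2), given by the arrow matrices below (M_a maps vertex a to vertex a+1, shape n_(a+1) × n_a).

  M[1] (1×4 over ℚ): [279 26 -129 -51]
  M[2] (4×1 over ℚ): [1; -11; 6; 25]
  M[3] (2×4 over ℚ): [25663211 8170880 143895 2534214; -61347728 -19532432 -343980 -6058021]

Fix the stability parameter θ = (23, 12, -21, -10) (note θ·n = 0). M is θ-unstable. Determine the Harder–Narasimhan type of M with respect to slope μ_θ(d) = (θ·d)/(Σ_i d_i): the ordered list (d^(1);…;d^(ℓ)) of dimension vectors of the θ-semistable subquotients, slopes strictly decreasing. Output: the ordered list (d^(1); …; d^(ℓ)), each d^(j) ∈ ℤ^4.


Interval decomposition of M: I[1,1]^3, I[1,4], I[3,3]^2, I[3,4].
HN type (ℓ=4): μ^(1)=23; μ^(2)=1; μ^(3)=-10; μ^(4)=-21

((3, 0, 0, 0); (1, 1, 1, 1); (0, 0, 0, 1); (0, 0, 3, 0))


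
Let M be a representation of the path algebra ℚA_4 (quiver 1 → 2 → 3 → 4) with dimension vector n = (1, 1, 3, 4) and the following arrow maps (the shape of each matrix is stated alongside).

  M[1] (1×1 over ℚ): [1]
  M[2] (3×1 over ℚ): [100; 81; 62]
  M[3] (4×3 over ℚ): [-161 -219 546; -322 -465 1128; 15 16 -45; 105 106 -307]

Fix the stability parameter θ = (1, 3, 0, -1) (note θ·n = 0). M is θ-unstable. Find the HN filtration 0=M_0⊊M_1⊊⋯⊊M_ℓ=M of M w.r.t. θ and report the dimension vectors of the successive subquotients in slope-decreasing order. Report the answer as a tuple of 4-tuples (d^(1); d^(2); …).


Barcode: M ≅ I[1,4], I[3,4]^2, I[4,4]. HN layers by μ_θ (3 steps, strictly decreasing):
  μ^(1)=3/4; μ^(2)=-1/2; μ^(3)=-1

((1, 1, 1, 1); (0, 0, 2, 2); (0, 0, 0, 1))


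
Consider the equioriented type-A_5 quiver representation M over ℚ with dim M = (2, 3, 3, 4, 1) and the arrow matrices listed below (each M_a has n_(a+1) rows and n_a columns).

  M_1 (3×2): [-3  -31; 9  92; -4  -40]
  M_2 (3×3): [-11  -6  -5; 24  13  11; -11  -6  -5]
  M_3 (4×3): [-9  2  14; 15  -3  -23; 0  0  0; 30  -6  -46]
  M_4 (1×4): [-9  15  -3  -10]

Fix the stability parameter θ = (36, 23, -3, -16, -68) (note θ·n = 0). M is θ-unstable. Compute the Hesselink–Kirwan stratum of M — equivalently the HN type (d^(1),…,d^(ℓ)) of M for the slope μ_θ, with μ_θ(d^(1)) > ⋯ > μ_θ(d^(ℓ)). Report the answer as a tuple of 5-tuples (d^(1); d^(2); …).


Via rank(M_{q-1}∘⋯∘M_p): M ≅ I[1,4], I[1,5], I[2,2], I[3,3], I[4,4]^2.
μ_θ-semistable layers: μ^(1)=23; μ^(2)=10; μ^(3)=-3; μ^(4)=-28/5; μ^(5)=-16

((0, 1, 0, 0, 0); (1, 1, 1, 1, 0); (0, 0, 1, 0, 0); (1, 1, 1, 1, 1); (0, 0, 0, 2, 0))


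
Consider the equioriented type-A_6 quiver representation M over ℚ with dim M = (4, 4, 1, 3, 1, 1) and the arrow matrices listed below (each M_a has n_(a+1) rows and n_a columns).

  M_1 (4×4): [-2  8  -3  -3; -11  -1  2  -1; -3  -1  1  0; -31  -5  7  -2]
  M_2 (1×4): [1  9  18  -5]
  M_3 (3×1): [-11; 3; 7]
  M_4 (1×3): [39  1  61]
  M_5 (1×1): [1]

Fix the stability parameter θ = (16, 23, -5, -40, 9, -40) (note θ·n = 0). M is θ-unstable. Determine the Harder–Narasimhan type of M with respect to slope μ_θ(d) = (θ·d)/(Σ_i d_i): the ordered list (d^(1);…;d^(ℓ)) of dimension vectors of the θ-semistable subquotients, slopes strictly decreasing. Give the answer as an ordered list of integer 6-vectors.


Barcode: M ≅ I[1,1], I[1,2]^2, I[1,6], I[2,2], I[4,4]^2. HN layers by μ_θ (4 steps, strictly decreasing):
  μ^(1)=23; μ^(2)=16; μ^(3)=-37/6; μ^(4)=-40

((0, 3, 0, 0, 0, 0); (3, 0, 0, 0, 0, 0); (1, 1, 1, 1, 1, 1); (0, 0, 0, 2, 0, 0))


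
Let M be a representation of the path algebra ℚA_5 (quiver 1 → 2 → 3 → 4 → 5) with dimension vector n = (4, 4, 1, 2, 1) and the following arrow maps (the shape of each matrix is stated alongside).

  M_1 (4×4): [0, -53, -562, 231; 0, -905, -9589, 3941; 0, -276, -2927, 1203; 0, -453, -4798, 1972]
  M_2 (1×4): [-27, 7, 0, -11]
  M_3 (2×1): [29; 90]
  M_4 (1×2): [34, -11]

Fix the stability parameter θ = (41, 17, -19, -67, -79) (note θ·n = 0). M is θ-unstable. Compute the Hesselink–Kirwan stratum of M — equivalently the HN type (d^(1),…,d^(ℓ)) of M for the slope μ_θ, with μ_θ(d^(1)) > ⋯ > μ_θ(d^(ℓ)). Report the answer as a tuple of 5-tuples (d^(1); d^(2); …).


Barcode: M ≅ I[1,1], I[1,2]^2, I[1,5], I[2,2], I[4,4]. HN layers by μ_θ (5 steps, strictly decreasing):
  μ^(1)=41; μ^(2)=29; μ^(3)=17; μ^(4)=-107/5; μ^(5)=-67

((1, 0, 0, 0, 0); (2, 2, 0, 0, 0); (0, 1, 0, 0, 0); (1, 1, 1, 1, 1); (0, 0, 0, 1, 0))


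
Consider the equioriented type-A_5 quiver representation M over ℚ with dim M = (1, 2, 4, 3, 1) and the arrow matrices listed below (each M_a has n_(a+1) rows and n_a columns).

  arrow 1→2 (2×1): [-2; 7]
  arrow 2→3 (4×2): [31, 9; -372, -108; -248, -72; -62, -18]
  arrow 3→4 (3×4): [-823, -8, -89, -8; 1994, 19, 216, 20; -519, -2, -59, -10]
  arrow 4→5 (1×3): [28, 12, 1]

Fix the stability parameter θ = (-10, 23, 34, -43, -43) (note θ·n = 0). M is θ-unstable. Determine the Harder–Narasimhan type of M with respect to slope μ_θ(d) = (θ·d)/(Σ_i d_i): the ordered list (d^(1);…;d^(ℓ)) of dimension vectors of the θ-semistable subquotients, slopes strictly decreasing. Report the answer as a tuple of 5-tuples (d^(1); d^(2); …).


Via rank(M_{q-1}∘⋯∘M_p): M ≅ I[1,5], I[2,2], I[3,3], I[3,4]^2.
μ_θ-semistable layers: μ^(1)=34; μ^(2)=23; μ^(3)=-9/2; μ^(4)=-29/4; μ^(5)=-10

((0, 0, 1, 0, 0); (0, 1, 0, 0, 0); (0, 0, 2, 2, 0); (0, 1, 1, 1, 1); (1, 0, 0, 0, 0))


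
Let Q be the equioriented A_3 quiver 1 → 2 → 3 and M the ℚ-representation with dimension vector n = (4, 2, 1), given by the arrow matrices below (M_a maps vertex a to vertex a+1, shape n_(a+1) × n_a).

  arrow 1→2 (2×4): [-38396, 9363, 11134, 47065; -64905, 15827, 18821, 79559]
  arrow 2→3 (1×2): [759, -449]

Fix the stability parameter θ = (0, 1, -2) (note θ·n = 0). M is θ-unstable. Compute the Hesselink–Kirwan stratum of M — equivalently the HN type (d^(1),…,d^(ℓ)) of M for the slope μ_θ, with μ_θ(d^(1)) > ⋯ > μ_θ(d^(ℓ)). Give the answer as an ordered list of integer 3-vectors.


Via rank(M_{q-1}∘⋯∘M_p): M ≅ I[1,1]^2, I[1,2], I[1,3].
μ_θ-semistable layers: μ^(1)=1; μ^(2)=0; μ^(3)=-1/3

((0, 1, 0); (3, 0, 0); (1, 1, 1))


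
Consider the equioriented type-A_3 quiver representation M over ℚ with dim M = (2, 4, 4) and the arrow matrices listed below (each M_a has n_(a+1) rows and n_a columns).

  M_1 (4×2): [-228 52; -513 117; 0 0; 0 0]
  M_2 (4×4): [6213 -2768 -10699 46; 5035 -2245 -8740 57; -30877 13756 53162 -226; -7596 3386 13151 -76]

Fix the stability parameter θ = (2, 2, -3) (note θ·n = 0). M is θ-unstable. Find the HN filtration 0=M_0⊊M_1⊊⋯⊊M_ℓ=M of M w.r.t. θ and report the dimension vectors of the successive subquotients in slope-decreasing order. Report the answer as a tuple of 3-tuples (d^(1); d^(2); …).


Via rank(M_{q-1}∘⋯∘M_p): M ≅ I[1,1], I[1,3], I[2,3]^3.
μ_θ-semistable layers: μ^(1)=2; μ^(2)=1/3; μ^(3)=-1/2

((1, 0, 0); (1, 1, 1); (0, 3, 3))


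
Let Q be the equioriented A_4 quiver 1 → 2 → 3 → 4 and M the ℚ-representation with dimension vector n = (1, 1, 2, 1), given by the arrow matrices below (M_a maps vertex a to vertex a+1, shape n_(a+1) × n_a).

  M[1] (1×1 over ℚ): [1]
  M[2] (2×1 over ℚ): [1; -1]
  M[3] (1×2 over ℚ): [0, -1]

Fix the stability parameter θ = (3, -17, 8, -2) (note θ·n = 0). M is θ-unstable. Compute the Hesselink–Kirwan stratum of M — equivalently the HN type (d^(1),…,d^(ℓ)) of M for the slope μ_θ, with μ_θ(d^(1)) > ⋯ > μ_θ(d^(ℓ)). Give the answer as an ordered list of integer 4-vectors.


Barcode: M ≅ I[1,4], I[3,3]. HN layers by μ_θ (3 steps, strictly decreasing):
  μ^(1)=8; μ^(2)=3; μ^(3)=-7

((0, 0, 1, 0); (0, 0, 1, 1); (1, 1, 0, 0))
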